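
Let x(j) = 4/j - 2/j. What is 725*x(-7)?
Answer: -1450/7 ≈ -207.14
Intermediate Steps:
x(j) = 2/j
725*x(-7) = 725*(2/(-7)) = 725*(2*(-⅐)) = 725*(-2/7) = -1450/7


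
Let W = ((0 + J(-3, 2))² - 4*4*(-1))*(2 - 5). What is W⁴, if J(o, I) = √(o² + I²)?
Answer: 57289761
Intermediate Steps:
J(o, I) = √(I² + o²)
W = -87 (W = ((0 + √(2² + (-3)²))² - 4*4*(-1))*(2 - 5) = ((0 + √(4 + 9))² - 16*(-1))*(-3) = ((0 + √13)² + 16)*(-3) = ((√13)² + 16)*(-3) = (13 + 16)*(-3) = 29*(-3) = -87)
W⁴ = (-87)⁴ = 57289761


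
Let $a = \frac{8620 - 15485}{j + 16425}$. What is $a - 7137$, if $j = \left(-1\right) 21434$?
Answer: $- \frac{35742368}{5009} \approx -7135.6$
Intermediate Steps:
$j = -21434$
$a = \frac{6865}{5009}$ ($a = \frac{8620 - 15485}{-21434 + 16425} = - \frac{6865}{-5009} = \left(-6865\right) \left(- \frac{1}{5009}\right) = \frac{6865}{5009} \approx 1.3705$)
$a - 7137 = \frac{6865}{5009} - 7137 = - \frac{35742368}{5009}$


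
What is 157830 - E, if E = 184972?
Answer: -27142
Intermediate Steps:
157830 - E = 157830 - 1*184972 = 157830 - 184972 = -27142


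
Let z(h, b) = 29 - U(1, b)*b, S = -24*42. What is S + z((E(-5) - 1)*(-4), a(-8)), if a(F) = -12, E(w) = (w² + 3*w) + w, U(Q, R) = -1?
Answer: -991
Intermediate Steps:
E(w) = w² + 4*w
S = -1008
z(h, b) = 29 + b (z(h, b) = 29 - (-1)*b = 29 + b)
S + z((E(-5) - 1)*(-4), a(-8)) = -1008 + (29 - 12) = -1008 + 17 = -991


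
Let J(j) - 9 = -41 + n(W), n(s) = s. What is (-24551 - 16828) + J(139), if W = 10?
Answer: -41401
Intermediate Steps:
J(j) = -22 (J(j) = 9 + (-41 + 10) = 9 - 31 = -22)
(-24551 - 16828) + J(139) = (-24551 - 16828) - 22 = -41379 - 22 = -41401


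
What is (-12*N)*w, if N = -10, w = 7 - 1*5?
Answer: 240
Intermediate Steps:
w = 2 (w = 7 - 5 = 2)
(-12*N)*w = -12*(-10)*2 = 120*2 = 240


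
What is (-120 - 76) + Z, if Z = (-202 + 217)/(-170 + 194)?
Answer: -1563/8 ≈ -195.38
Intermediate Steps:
Z = 5/8 (Z = 15/24 = 15*(1/24) = 5/8 ≈ 0.62500)
(-120 - 76) + Z = (-120 - 76) + 5/8 = -196 + 5/8 = -1563/8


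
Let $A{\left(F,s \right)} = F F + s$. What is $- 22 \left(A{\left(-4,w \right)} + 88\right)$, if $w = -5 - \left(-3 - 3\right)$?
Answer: $-2310$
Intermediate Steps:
$w = 1$ ($w = -5 - \left(-3 - 3\right) = -5 - -6 = -5 + 6 = 1$)
$A{\left(F,s \right)} = s + F^{2}$ ($A{\left(F,s \right)} = F^{2} + s = s + F^{2}$)
$- 22 \left(A{\left(-4,w \right)} + 88\right) = - 22 \left(\left(1 + \left(-4\right)^{2}\right) + 88\right) = - 22 \left(\left(1 + 16\right) + 88\right) = - 22 \left(17 + 88\right) = \left(-22\right) 105 = -2310$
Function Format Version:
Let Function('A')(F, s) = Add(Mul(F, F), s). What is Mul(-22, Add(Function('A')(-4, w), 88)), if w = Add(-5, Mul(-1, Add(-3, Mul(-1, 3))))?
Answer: -2310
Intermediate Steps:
w = 1 (w = Add(-5, Mul(-1, Add(-3, -3))) = Add(-5, Mul(-1, -6)) = Add(-5, 6) = 1)
Function('A')(F, s) = Add(s, Pow(F, 2)) (Function('A')(F, s) = Add(Pow(F, 2), s) = Add(s, Pow(F, 2)))
Mul(-22, Add(Function('A')(-4, w), 88)) = Mul(-22, Add(Add(1, Pow(-4, 2)), 88)) = Mul(-22, Add(Add(1, 16), 88)) = Mul(-22, Add(17, 88)) = Mul(-22, 105) = -2310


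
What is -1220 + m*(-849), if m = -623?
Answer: 527707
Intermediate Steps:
-1220 + m*(-849) = -1220 - 623*(-849) = -1220 + 528927 = 527707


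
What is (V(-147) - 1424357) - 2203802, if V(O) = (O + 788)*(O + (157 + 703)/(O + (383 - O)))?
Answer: -1425122578/383 ≈ -3.7209e+6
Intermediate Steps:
V(O) = (788 + O)*(860/383 + O) (V(O) = (788 + O)*(O + 860/383) = (788 + O)*(860/383 + O))
(V(-147) - 1424357) - 2203802 = ((677680/383 + (-147)² + (302664/383)*(-147)) - 1424357) - 2203802 = ((677680/383 + 21609 - 44491608/383) - 1424357) - 2203802 = (-35537681/383 - 1424357) - 2203802 = -581066412/383 - 2203802 = -1425122578/383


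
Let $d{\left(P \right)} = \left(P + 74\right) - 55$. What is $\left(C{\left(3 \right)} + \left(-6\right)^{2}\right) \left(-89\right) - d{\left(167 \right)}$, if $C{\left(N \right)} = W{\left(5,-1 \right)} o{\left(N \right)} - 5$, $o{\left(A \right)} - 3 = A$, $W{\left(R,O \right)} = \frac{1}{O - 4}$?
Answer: $- \frac{14191}{5} \approx -2838.2$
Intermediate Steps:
$d{\left(P \right)} = 19 + P$ ($d{\left(P \right)} = \left(74 + P\right) - 55 = 19 + P$)
$W{\left(R,O \right)} = \frac{1}{-4 + O}$
$o{\left(A \right)} = 3 + A$
$C{\left(N \right)} = - \frac{28}{5} - \frac{N}{5}$ ($C{\left(N \right)} = \frac{3 + N}{-4 - 1} - 5 = \frac{3 + N}{-5} - 5 = - \frac{3 + N}{5} - 5 = \left(- \frac{3}{5} - \frac{N}{5}\right) - 5 = - \frac{28}{5} - \frac{N}{5}$)
$\left(C{\left(3 \right)} + \left(-6\right)^{2}\right) \left(-89\right) - d{\left(167 \right)} = \left(\left(- \frac{28}{5} - \frac{3}{5}\right) + \left(-6\right)^{2}\right) \left(-89\right) - \left(19 + 167\right) = \left(\left(- \frac{28}{5} - \frac{3}{5}\right) + 36\right) \left(-89\right) - 186 = \left(- \frac{31}{5} + 36\right) \left(-89\right) - 186 = \frac{149}{5} \left(-89\right) - 186 = - \frac{13261}{5} - 186 = - \frac{14191}{5}$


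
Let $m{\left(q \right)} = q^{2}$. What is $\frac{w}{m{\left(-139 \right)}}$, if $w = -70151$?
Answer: $- \frac{70151}{19321} \approx -3.6308$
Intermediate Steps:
$\frac{w}{m{\left(-139 \right)}} = - \frac{70151}{\left(-139\right)^{2}} = - \frac{70151}{19321}$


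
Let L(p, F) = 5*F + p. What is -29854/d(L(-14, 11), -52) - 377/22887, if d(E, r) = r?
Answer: 341624447/595062 ≈ 574.10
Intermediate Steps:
L(p, F) = p + 5*F
-29854/d(L(-14, 11), -52) - 377/22887 = -29854/(-52) - 377/22887 = -29854*(-1/52) - 377*1/22887 = 14927/26 - 377/22887 = 341624447/595062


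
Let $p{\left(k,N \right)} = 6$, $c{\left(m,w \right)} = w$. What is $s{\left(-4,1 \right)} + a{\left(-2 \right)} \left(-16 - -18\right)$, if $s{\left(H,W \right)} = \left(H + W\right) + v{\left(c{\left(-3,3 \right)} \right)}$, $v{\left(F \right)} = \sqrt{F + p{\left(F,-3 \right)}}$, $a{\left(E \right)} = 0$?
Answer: $0$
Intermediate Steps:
$v{\left(F \right)} = \sqrt{6 + F}$ ($v{\left(F \right)} = \sqrt{F + 6} = \sqrt{6 + F}$)
$s{\left(H,W \right)} = 3 + H + W$ ($s{\left(H,W \right)} = \left(H + W\right) + \sqrt{6 + 3} = \left(H + W\right) + \sqrt{9} = \left(H + W\right) + 3 = 3 + H + W$)
$s{\left(-4,1 \right)} + a{\left(-2 \right)} \left(-16 - -18\right) = \left(3 - 4 + 1\right) + 0 \left(-16 - -18\right) = 0 + 0 \left(-16 + 18\right) = 0 + 0 \cdot 2 = 0 + 0 = 0$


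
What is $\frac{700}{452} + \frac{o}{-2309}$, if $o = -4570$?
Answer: $\frac{920485}{260917} \approx 3.5279$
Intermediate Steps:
$\frac{700}{452} + \frac{o}{-2309} = \frac{700}{452} - \frac{4570}{-2309} = 700 \cdot \frac{1}{452} - - \frac{4570}{2309} = \frac{175}{113} + \frac{4570}{2309} = \frac{920485}{260917}$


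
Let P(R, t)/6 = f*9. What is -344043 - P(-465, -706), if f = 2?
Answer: -344151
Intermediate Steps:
P(R, t) = 108 (P(R, t) = 6*(2*9) = 6*18 = 108)
-344043 - P(-465, -706) = -344043 - 1*108 = -344043 - 108 = -344151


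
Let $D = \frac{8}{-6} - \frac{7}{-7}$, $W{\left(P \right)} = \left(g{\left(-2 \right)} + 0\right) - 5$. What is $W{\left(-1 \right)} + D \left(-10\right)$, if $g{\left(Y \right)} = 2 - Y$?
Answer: $\frac{7}{3} \approx 2.3333$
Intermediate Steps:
$W{\left(P \right)} = -1$ ($W{\left(P \right)} = \left(\left(2 - -2\right) + 0\right) - 5 = \left(\left(2 + 2\right) + 0\right) - 5 = \left(4 + 0\right) - 5 = 4 - 5 = -1$)
$D = - \frac{1}{3}$ ($D = 8 \left(- \frac{1}{6}\right) - -1 = - \frac{4}{3} + 1 = - \frac{1}{3} \approx -0.33333$)
$W{\left(-1 \right)} + D \left(-10\right) = -1 - - \frac{10}{3} = -1 + \frac{10}{3} = \frac{7}{3}$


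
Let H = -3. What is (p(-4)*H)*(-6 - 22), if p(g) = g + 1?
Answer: -252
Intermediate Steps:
p(g) = 1 + g
(p(-4)*H)*(-6 - 22) = ((1 - 4)*(-3))*(-6 - 22) = -3*(-3)*(-28) = 9*(-28) = -252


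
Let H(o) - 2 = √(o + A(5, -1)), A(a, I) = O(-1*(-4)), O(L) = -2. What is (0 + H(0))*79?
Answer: 158 + 79*I*√2 ≈ 158.0 + 111.72*I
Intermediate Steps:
A(a, I) = -2
H(o) = 2 + √(-2 + o) (H(o) = 2 + √(o - 2) = 2 + √(-2 + o))
(0 + H(0))*79 = (0 + (2 + √(-2 + 0)))*79 = (0 + (2 + √(-2)))*79 = (0 + (2 + I*√2))*79 = (2 + I*√2)*79 = 158 + 79*I*√2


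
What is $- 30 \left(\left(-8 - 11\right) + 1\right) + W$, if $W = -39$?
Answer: $501$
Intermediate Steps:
$- 30 \left(\left(-8 - 11\right) + 1\right) + W = - 30 \left(\left(-8 - 11\right) + 1\right) - 39 = - 30 \left(-19 + 1\right) - 39 = \left(-30\right) \left(-18\right) - 39 = 540 - 39 = 501$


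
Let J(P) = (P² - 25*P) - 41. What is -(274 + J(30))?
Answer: -383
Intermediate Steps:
J(P) = -41 + P² - 25*P
-(274 + J(30)) = -(274 + (-41 + 30² - 25*30)) = -(274 + (-41 + 900 - 750)) = -(274 + 109) = -1*383 = -383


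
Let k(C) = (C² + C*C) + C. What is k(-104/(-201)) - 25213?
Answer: -1018587877/40401 ≈ -25212.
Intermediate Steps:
k(C) = C + 2*C² (k(C) = (C² + C²) + C = 2*C² + C = C + 2*C²)
k(-104/(-201)) - 25213 = (-104/(-201))*(1 + 2*(-104/(-201))) - 25213 = (-104*(-1/201))*(1 + 2*(-104*(-1/201))) - 25213 = 104*(1 + 2*(104/201))/201 - 25213 = 104*(1 + 208/201)/201 - 25213 = (104/201)*(409/201) - 25213 = 42536/40401 - 25213 = -1018587877/40401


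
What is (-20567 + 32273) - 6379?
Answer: 5327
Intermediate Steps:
(-20567 + 32273) - 6379 = 11706 - 6379 = 5327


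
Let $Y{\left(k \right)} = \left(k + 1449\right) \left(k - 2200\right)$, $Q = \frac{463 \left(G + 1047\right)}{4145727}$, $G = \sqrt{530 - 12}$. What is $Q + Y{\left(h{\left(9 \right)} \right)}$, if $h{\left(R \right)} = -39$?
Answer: $- \frac{4362672732323}{1381909} + \frac{463 \sqrt{518}}{4145727} \approx -3.157 \cdot 10^{6}$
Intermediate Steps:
$G = \sqrt{518} \approx 22.76$
$Q = \frac{161587}{1381909} + \frac{463 \sqrt{518}}{4145727}$ ($Q = \frac{463 \left(\sqrt{518} + 1047\right)}{4145727} = 463 \left(1047 + \sqrt{518}\right) \frac{1}{4145727} = \left(484761 + 463 \sqrt{518}\right) \frac{1}{4145727} = \frac{161587}{1381909} + \frac{463 \sqrt{518}}{4145727} \approx 0.11947$)
$Y{\left(k \right)} = \left(-2200 + k\right) \left(1449 + k\right)$ ($Y{\left(k \right)} = \left(1449 + k\right) \left(-2200 + k\right) = \left(-2200 + k\right) \left(1449 + k\right)$)
$Q + Y{\left(h{\left(9 \right)} \right)} = \left(\frac{161587}{1381909} + \frac{463 \sqrt{518}}{4145727}\right) - \left(3158511 - 1521\right) = \left(\frac{161587}{1381909} + \frac{463 \sqrt{518}}{4145727}\right) + \left(-3187800 + 1521 + 29289\right) = \left(\frac{161587}{1381909} + \frac{463 \sqrt{518}}{4145727}\right) - 3156990 = - \frac{4362672732323}{1381909} + \frac{463 \sqrt{518}}{4145727}$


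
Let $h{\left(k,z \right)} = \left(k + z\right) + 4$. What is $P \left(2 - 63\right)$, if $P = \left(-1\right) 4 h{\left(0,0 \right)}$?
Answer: $976$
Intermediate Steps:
$h{\left(k,z \right)} = 4 + k + z$
$P = -16$ ($P = \left(-1\right) 4 \left(4 + 0 + 0\right) = \left(-4\right) 4 = -16$)
$P \left(2 - 63\right) = - 16 \left(2 - 63\right) = \left(-16\right) \left(-61\right) = 976$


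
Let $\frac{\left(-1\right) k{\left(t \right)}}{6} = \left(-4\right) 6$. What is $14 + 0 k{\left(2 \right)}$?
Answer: $14$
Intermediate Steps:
$k{\left(t \right)} = 144$ ($k{\left(t \right)} = - 6 \left(\left(-4\right) 6\right) = \left(-6\right) \left(-24\right) = 144$)
$14 + 0 k{\left(2 \right)} = 14 + 0 \cdot 144 = 14 + 0 = 14$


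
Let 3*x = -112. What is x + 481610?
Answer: 1444718/3 ≈ 4.8157e+5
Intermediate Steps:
x = -112/3 (x = (1/3)*(-112) = -112/3 ≈ -37.333)
x + 481610 = -112/3 + 481610 = 1444718/3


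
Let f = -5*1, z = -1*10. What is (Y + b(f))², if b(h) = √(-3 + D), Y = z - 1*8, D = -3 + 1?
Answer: (18 - I*√5)² ≈ 319.0 - 80.498*I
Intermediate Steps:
z = -10
D = -2
Y = -18 (Y = -10 - 1*8 = -10 - 8 = -18)
f = -5
b(h) = I*√5 (b(h) = √(-3 - 2) = √(-5) = I*√5)
(Y + b(f))² = (-18 + I*√5)²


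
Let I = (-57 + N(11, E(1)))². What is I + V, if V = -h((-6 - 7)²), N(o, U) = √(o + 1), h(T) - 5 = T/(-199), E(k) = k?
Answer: 648113/199 - 228*√3 ≈ 2861.9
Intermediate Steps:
h(T) = 5 - T/199 (h(T) = 5 + T/(-199) = 5 + T*(-1/199) = 5 - T/199)
N(o, U) = √(1 + o)
V = -826/199 (V = -(5 - (-6 - 7)²/199) = -(5 - 1/199*(-13)²) = -(5 - 1/199*169) = -(5 - 169/199) = -1*826/199 = -826/199 ≈ -4.1508)
I = (-57 + 2*√3)² (I = (-57 + √(1 + 11))² = (-57 + √12)² = (-57 + 2*√3)² ≈ 2866.1)
I + V = (3261 - 228*√3) - 826/199 = 648113/199 - 228*√3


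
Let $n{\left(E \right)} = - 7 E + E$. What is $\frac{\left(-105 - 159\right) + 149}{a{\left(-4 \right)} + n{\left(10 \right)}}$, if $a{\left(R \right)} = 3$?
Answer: $\frac{115}{57} \approx 2.0175$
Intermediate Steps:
$n{\left(E \right)} = - 6 E$
$\frac{\left(-105 - 159\right) + 149}{a{\left(-4 \right)} + n{\left(10 \right)}} = \frac{\left(-105 - 159\right) + 149}{3 - 60} = \frac{-264 + 149}{3 - 60} = - \frac{115}{-57} = \left(-115\right) \left(- \frac{1}{57}\right) = \frac{115}{57}$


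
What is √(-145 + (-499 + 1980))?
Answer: 2*√334 ≈ 36.551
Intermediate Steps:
√(-145 + (-499 + 1980)) = √(-145 + 1481) = √1336 = 2*√334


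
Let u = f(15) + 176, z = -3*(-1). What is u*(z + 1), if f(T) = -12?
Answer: 656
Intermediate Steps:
z = 3
u = 164 (u = -12 + 176 = 164)
u*(z + 1) = 164*(3 + 1) = 164*4 = 656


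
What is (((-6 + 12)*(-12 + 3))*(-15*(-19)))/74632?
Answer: -405/1964 ≈ -0.20621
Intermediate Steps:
(((-6 + 12)*(-12 + 3))*(-15*(-19)))/74632 = ((6*(-9))*285)*(1/74632) = -54*285*(1/74632) = -15390*1/74632 = -405/1964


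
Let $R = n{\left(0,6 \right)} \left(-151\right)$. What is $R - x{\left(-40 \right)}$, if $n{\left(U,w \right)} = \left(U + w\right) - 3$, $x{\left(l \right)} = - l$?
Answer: $-493$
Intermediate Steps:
$n{\left(U,w \right)} = -3 + U + w$
$R = -453$ ($R = \left(-3 + 0 + 6\right) \left(-151\right) = 3 \left(-151\right) = -453$)
$R - x{\left(-40 \right)} = -453 - \left(-1\right) \left(-40\right) = -453 - 40 = -493$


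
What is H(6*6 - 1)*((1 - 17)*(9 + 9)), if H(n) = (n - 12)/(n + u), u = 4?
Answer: -2208/13 ≈ -169.85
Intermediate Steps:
H(n) = (-12 + n)/(4 + n) (H(n) = (n - 12)/(n + 4) = (-12 + n)/(4 + n))
H(6*6 - 1)*((1 - 17)*(9 + 9)) = ((-12 + (6*6 - 1))/(4 + (6*6 - 1)))*((1 - 17)*(9 + 9)) = ((-12 + (36 - 1))/(4 + (36 - 1)))*(-16*18) = ((-12 + 35)/(4 + 35))*(-288) = (23/39)*(-288) = -2208/13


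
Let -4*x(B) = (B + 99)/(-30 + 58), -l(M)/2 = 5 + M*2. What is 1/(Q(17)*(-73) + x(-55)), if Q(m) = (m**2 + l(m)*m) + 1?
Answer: 28/2117573 ≈ 1.3223e-5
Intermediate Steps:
l(M) = -10 - 4*M (l(M) = -2*(5 + M*2) = -2*(5 + 2*M) = -10 - 4*M)
Q(m) = 1 + m**2 + m*(-10 - 4*m) (Q(m) = (m**2 + (-10 - 4*m)*m) + 1 = (m**2 + m*(-10 - 4*m)) + 1 = 1 + m**2 + m*(-10 - 4*m))
x(B) = -99/112 - B/112 (x(B) = -(B + 99)/(4*(-30 + 58)) = -(99 + B)/(4*28) = -(99/28 + B/28)/4 = -99/112 - B/112)
1/(Q(17)*(-73) + x(-55)) = 1/((1 - 10*17 - 3*17**2)*(-73) + (-99/112 - 1/112*(-55))) = 1/((1 - 170 - 3*289)*(-73) + (-99/112 + 55/112)) = 1/((1 - 170 - 867)*(-73) - 11/28) = 1/(-1036*(-73) - 11/28) = 1/(75628 - 11/28) = 1/(2117573/28) = 28/2117573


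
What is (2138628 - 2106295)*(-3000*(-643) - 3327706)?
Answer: -45224361098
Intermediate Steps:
(2138628 - 2106295)*(-3000*(-643) - 3327706) = 32333*(1929000 - 3327706) = 32333*(-1398706) = -45224361098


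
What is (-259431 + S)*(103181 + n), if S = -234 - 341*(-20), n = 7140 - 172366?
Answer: 15687768025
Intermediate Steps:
n = -165226
S = 6586 (S = -234 + 6820 = 6586)
(-259431 + S)*(103181 + n) = (-259431 + 6586)*(103181 - 165226) = -252845*(-62045) = 15687768025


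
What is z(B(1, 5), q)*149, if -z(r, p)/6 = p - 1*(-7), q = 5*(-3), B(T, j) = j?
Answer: 7152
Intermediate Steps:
q = -15
z(r, p) = -42 - 6*p (z(r, p) = -6*(p - 1*(-7)) = -6*(p + 7) = -6*(7 + p) = -42 - 6*p)
z(B(1, 5), q)*149 = (-42 - 6*(-15))*149 = (-42 + 90)*149 = 48*149 = 7152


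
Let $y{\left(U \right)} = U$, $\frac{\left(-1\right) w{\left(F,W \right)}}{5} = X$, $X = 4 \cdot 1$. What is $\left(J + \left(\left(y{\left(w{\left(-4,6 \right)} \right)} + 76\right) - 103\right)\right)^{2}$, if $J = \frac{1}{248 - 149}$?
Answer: $\frac{21641104}{9801} \approx 2208.1$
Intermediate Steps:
$X = 4$
$w{\left(F,W \right)} = -20$ ($w{\left(F,W \right)} = \left(-5\right) 4 = -20$)
$J = \frac{1}{99} \approx 0.010101$
$\left(J + \left(\left(y{\left(w{\left(-4,6 \right)} \right)} + 76\right) - 103\right)\right)^{2} = \left(\frac{1}{99} + \left(\left(-20 + 76\right) - 103\right)\right)^{2} = \left(\frac{1}{99} + \left(56 - 103\right)\right)^{2} = \left(\frac{1}{99} - 47\right)^{2} = \left(- \frac{4652}{99}\right)^{2} = \frac{21641104}{9801}$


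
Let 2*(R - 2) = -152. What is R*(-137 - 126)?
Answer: 19462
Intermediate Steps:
R = -74 (R = 2 + (1/2)*(-152) = 2 - 76 = -74)
R*(-137 - 126) = -74*(-137 - 126) = -74*(-263) = 19462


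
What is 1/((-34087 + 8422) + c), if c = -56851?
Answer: -1/82516 ≈ -1.2119e-5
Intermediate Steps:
1/((-34087 + 8422) + c) = 1/((-34087 + 8422) - 56851) = 1/(-25665 - 56851) = 1/(-82516) = -1/82516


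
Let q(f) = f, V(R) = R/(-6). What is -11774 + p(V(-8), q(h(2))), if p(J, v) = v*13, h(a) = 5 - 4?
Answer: -11761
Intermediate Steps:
V(R) = -R/6
h(a) = 1
p(J, v) = 13*v
-11774 + p(V(-8), q(h(2))) = -11774 + 13*1 = -11774 + 13 = -11761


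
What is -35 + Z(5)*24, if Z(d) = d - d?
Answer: -35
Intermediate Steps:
Z(d) = 0
-35 + Z(5)*24 = -35 + 0*24 = -35 + 0 = -35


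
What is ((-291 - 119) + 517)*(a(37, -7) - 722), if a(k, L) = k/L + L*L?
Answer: -508036/7 ≈ -72577.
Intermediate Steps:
a(k, L) = L**2 + k/L (a(k, L) = k/L + L**2 = L**2 + k/L)
((-291 - 119) + 517)*(a(37, -7) - 722) = ((-291 - 119) + 517)*((37 + (-7)**3)/(-7) - 722) = (-410 + 517)*(-(37 - 343)/7 - 722) = 107*(-1/7*(-306) - 722) = 107*(306/7 - 722) = 107*(-4748/7) = -508036/7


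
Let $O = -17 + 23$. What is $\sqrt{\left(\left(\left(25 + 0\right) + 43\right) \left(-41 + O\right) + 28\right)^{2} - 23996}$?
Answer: $2 \sqrt{1376977} \approx 2346.9$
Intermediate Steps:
$O = 6$
$\sqrt{\left(\left(\left(25 + 0\right) + 43\right) \left(-41 + O\right) + 28\right)^{2} - 23996} = \sqrt{\left(\left(\left(25 + 0\right) + 43\right) \left(-41 + 6\right) + 28\right)^{2} - 23996} = \sqrt{\left(\left(25 + 43\right) \left(-35\right) + 28\right)^{2} - 23996} = \sqrt{\left(68 \left(-35\right) + 28\right)^{2} - 23996} = \sqrt{\left(-2380 + 28\right)^{2} - 23996} = \sqrt{\left(-2352\right)^{2} - 23996} = \sqrt{5531904 - 23996} = \sqrt{5507908} = 2 \sqrt{1376977}$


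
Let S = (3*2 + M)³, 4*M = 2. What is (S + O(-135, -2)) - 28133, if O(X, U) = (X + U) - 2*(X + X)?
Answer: -219643/8 ≈ -27455.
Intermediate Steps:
M = ½ (M = (¼)*2 = ½ ≈ 0.50000)
O(X, U) = U - 3*X (O(X, U) = (U + X) - 4*X = U - 3*X)
S = 2197/8 (S = (3*2 + ½)³ = (6 + ½)³ = (13/2)³ = 2197/8 ≈ 274.63)
(S + O(-135, -2)) - 28133 = (2197/8 + (-2 - 3*(-135))) - 28133 = (2197/8 + (-2 + 405)) - 28133 = (2197/8 + 403) - 28133 = 5421/8 - 28133 = -219643/8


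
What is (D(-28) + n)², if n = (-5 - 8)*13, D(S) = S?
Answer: 38809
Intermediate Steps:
n = -169 (n = -13*13 = -169)
(D(-28) + n)² = (-28 - 169)² = (-197)² = 38809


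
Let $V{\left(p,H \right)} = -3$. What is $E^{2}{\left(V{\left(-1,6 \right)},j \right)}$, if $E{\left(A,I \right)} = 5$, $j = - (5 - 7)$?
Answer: $25$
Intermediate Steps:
$j = 2$ ($j = \left(-1\right) \left(-2\right) = 2$)
$E^{2}{\left(V{\left(-1,6 \right)},j \right)} = 5^{2} = 25$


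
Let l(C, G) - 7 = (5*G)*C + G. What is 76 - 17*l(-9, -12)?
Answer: -9019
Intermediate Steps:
l(C, G) = 7 + G + 5*C*G (l(C, G) = 7 + ((5*G)*C + G) = 7 + (5*C*G + G) = 7 + (G + 5*C*G) = 7 + G + 5*C*G)
76 - 17*l(-9, -12) = 76 - 17*(7 - 12 + 5*(-9)*(-12)) = 76 - 17*(7 - 12 + 540) = 76 - 17*535 = 76 - 9095 = -9019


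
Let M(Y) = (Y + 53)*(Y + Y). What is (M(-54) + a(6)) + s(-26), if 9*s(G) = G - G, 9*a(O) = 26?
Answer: 998/9 ≈ 110.89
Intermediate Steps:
a(O) = 26/9 (a(O) = (⅑)*26 = 26/9)
s(G) = 0 (s(G) = (G - G)/9 = (⅑)*0 = 0)
M(Y) = 2*Y*(53 + Y) (M(Y) = (53 + Y)*(2*Y) = 2*Y*(53 + Y))
(M(-54) + a(6)) + s(-26) = (2*(-54)*(53 - 54) + 26/9) + 0 = (2*(-54)*(-1) + 26/9) + 0 = (108 + 26/9) + 0 = 998/9 + 0 = 998/9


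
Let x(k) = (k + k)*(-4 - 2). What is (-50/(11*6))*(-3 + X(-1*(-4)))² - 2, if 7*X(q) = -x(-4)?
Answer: -40753/539 ≈ -75.609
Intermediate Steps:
x(k) = -12*k (x(k) = (2*k)*(-6) = -12*k)
X(q) = -48/7 (X(q) = (-(-12)*(-4))/7 = (-1*48)/7 = (⅐)*(-48) = -48/7)
(-50/(11*6))*(-3 + X(-1*(-4)))² - 2 = (-50/(11*6))*(-3 - 48/7)² - 2 = (-50/66)*(-69/7)² - 2 = -50*1/66*(4761/49) - 2 = -25/33*4761/49 - 2 = -39675/539 - 2 = -40753/539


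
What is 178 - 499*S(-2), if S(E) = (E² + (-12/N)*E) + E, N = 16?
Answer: -3137/2 ≈ -1568.5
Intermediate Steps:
S(E) = E² + E/4 (S(E) = (E² + (-12/16)*E) + E = (E² + (-12*1/16)*E) + E = (E² - 3*E/4) + E = E² + E/4)
178 - 499*S(-2) = 178 - (-998)*(¼ - 2) = 178 - (-998)*(-7)/4 = 178 - 499*7/2 = 178 - 3493/2 = -3137/2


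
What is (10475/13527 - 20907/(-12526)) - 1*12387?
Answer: -2098429376335/169439202 ≈ -12385.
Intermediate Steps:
(10475/13527 - 20907/(-12526)) - 1*12387 = (10475*(1/13527) - 20907*(-1/12526)) - 12387 = (10475/13527 + 20907/12526) - 12387 = 414018839/169439202 - 12387 = -2098429376335/169439202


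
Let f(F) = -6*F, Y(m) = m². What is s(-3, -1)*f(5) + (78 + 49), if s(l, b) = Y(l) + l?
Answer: -53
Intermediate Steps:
s(l, b) = l + l² (s(l, b) = l² + l = l + l²)
s(-3, -1)*f(5) + (78 + 49) = (-3*(1 - 3))*(-6*5) + (78 + 49) = -3*(-2)*(-30) + 127 = 6*(-30) + 127 = -180 + 127 = -53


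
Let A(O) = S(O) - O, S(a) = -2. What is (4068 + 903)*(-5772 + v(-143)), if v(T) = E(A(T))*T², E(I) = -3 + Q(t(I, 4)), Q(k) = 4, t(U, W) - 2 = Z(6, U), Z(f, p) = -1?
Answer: 72959367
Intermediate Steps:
A(O) = -2 - O
t(U, W) = 1 (t(U, W) = 2 - 1 = 1)
E(I) = 1 (E(I) = -3 + 4 = 1)
v(T) = T² (v(T) = 1*T² = T²)
(4068 + 903)*(-5772 + v(-143)) = (4068 + 903)*(-5772 + (-143)²) = 4971*(-5772 + 20449) = 4971*14677 = 72959367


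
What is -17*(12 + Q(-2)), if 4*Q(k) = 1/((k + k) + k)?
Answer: -4879/24 ≈ -203.29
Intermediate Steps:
Q(k) = 1/(12*k) (Q(k) = 1/(4*((k + k) + k)) = 1/(4*(2*k + k)) = 1/(4*((3*k))) = (1/(3*k))/4 = 1/(12*k))
-17*(12 + Q(-2)) = -17*(12 + (1/12)/(-2)) = -17*(12 + (1/12)*(-½)) = -17*(12 - 1/24) = -17*287/24 = -4879/24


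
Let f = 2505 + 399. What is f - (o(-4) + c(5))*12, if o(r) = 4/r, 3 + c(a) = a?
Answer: 2892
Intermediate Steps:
f = 2904
c(a) = -3 + a
f - (o(-4) + c(5))*12 = 2904 - (4/(-4) + (-3 + 5))*12 = 2904 - (4*(-¼) + 2)*12 = 2904 - (-1 + 2)*12 = 2904 - 12 = 2892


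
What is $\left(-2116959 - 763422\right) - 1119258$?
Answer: $-3999639$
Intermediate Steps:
$\left(-2116959 - 763422\right) - 1119258 = -2880381 - 1119258 = -3999639$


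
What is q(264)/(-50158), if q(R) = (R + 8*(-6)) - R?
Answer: 24/25079 ≈ 0.00095698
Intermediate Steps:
q(R) = -48 (q(R) = (R - 48) - R = (-48 + R) - R = -48)
q(264)/(-50158) = -48/(-50158) = -48*(-1/50158) = 24/25079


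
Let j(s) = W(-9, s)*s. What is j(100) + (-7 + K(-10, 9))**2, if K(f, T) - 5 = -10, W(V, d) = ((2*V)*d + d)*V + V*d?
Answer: 1440144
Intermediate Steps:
W(V, d) = V*d + V*(d + 2*V*d) (W(V, d) = (2*V*d + d)*V + V*d = (d + 2*V*d)*V + V*d = V*(d + 2*V*d) + V*d = V*d + V*(d + 2*V*d))
K(f, T) = -5 (K(f, T) = 5 - 10 = -5)
j(s) = 144*s**2 (j(s) = (2*(-9)*s*(1 - 9))*s = (2*(-9)*s*(-8))*s = (144*s)*s = 144*s**2)
j(100) + (-7 + K(-10, 9))**2 = 144*100**2 + (-7 - 5)**2 = 144*10000 + (-12)**2 = 1440000 + 144 = 1440144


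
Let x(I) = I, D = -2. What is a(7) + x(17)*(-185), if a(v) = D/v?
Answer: -22017/7 ≈ -3145.3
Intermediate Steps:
a(v) = -2/v
a(7) + x(17)*(-185) = -2/7 + 17*(-185) = -2*⅐ - 3145 = -2/7 - 3145 = -22017/7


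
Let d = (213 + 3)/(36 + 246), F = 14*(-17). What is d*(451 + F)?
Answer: 7668/47 ≈ 163.15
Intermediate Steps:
F = -238
d = 36/47 (d = 216/282 = 216*(1/282) = 36/47 ≈ 0.76596)
d*(451 + F) = 36*(451 - 238)/47 = (36/47)*213 = 7668/47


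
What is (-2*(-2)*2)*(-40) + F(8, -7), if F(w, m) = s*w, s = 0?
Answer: -320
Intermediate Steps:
F(w, m) = 0 (F(w, m) = 0*w = 0)
(-2*(-2)*2)*(-40) + F(8, -7) = (-2*(-2)*2)*(-40) + 0 = (4*2)*(-40) + 0 = 8*(-40) + 0 = -320 + 0 = -320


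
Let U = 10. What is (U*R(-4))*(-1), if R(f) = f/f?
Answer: -10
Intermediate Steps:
R(f) = 1
(U*R(-4))*(-1) = (10*1)*(-1) = 10*(-1) = -10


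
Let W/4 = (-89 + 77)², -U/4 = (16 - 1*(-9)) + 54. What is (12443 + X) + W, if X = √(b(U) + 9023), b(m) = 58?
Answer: 13019 + 3*√1009 ≈ 13114.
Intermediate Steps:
U = -316 (U = -4*((16 - 1*(-9)) + 54) = -4*((16 + 9) + 54) = -4*(25 + 54) = -4*79 = -316)
W = 576 (W = 4*(-89 + 77)² = 4*(-12)² = 4*144 = 576)
X = 3*√1009 (X = √(58 + 9023) = √9081 = 3*√1009 ≈ 95.294)
(12443 + X) + W = (12443 + 3*√1009) + 576 = 13019 + 3*√1009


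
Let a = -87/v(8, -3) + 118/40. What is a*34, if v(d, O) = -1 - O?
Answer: -13787/10 ≈ -1378.7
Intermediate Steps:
a = -811/20 (a = -87/(-1 - 1*(-3)) + 118/40 = -87/(-1 + 3) + 118*(1/40) = -87/2 + 59/20 = -811/20 ≈ -40.550)
a*34 = -811/20*34 = -13787/10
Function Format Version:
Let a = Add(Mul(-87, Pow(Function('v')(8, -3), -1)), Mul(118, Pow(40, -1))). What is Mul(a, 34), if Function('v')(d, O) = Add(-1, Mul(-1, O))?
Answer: Rational(-13787, 10) ≈ -1378.7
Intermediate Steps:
a = Rational(-811, 20) (a = Add(Mul(-87, Pow(Add(-1, Mul(-1, -3)), -1)), Mul(118, Pow(40, -1))) = Add(Mul(-87, Pow(Add(-1, 3), -1)), Mul(118, Rational(1, 40))) = Add(Mul(-87, Pow(2, -1)), Rational(59, 20)) = Add(Mul(-87, Rational(1, 2)), Rational(59, 20)) = Add(Rational(-87, 2), Rational(59, 20)) = Rational(-811, 20) ≈ -40.550)
Mul(a, 34) = Mul(Rational(-811, 20), 34) = Rational(-13787, 10)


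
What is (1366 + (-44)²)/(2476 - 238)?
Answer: 1651/1119 ≈ 1.4754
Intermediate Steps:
(1366 + (-44)²)/(2476 - 238) = (1366 + 1936)/2238 = 3302*(1/2238) = 1651/1119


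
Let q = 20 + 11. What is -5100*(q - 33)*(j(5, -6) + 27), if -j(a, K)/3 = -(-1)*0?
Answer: 275400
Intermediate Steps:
q = 31
j(a, K) = 0 (j(a, K) = -(-3)*(-1*0) = -(-3)*0 = -3*0 = 0)
-5100*(q - 33)*(j(5, -6) + 27) = -5100*(31 - 33)*(0 + 27) = -(-10200)*27 = -5100*(-54) = 275400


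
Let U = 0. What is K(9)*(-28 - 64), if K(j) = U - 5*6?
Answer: 2760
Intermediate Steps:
K(j) = -30 (K(j) = 0 - 5*6 = 0 - 30 = -30)
K(9)*(-28 - 64) = -30*(-28 - 64) = -30*(-92) = 2760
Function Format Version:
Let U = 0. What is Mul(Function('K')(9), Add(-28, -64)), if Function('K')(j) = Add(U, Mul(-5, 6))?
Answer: 2760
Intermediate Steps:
Function('K')(j) = -30 (Function('K')(j) = Add(0, Mul(-5, 6)) = Add(0, -30) = -30)
Mul(Function('K')(9), Add(-28, -64)) = Mul(-30, Add(-28, -64)) = Mul(-30, -92) = 2760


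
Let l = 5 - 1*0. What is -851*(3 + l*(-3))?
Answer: 10212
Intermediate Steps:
l = 5 (l = 5 + 0 = 5)
-851*(3 + l*(-3)) = -851*(3 + 5*(-3)) = -851*(3 - 15) = -851*(-12) = 10212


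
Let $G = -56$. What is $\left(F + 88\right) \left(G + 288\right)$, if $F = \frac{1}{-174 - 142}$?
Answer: $\frac{1612806}{79} \approx 20415.0$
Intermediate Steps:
$F = - \frac{1}{316}$ ($F = \frac{1}{-316} = - \frac{1}{316} \approx -0.0031646$)
$\left(F + 88\right) \left(G + 288\right) = \left(- \frac{1}{316} + 88\right) \left(-56 + 288\right) = \frac{27807}{316} \cdot 232 = \frac{1612806}{79}$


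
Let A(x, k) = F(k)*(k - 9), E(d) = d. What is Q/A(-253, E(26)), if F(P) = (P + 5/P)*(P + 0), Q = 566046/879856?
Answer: 94341/1697682152 ≈ 5.5570e-5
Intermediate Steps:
Q = 283023/439928 (Q = 566046*(1/879856) = 283023/439928 ≈ 0.64334)
F(P) = P*(P + 5/P) (F(P) = (P + 5/P)*P = P*(P + 5/P))
A(x, k) = (-9 + k)*(5 + k²) (A(x, k) = (5 + k²)*(k - 9) = (5 + k²)*(-9 + k) = (-9 + k)*(5 + k²))
Q/A(-253, E(26)) = 283023/(439928*(((-9 + 26)*(5 + 26²)))) = 283023/(439928*((17*(5 + 676)))) = 283023/(439928*((17*681))) = (283023/439928)/11577 = (283023/439928)*(1/11577) = 94341/1697682152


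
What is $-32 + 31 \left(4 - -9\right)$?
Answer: $371$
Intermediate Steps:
$-32 + 31 \left(4 - -9\right) = -32 + 31 \left(4 + 9\right) = -32 + 31 \cdot 13 = -32 + 403 = 371$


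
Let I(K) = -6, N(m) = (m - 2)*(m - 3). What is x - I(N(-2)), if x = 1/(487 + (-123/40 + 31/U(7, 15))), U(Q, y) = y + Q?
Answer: 1281722/213547 ≈ 6.0021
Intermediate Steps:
U(Q, y) = Q + y
N(m) = (-3 + m)*(-2 + m) (N(m) = (-2 + m)*(-3 + m) = (-3 + m)*(-2 + m))
x = 440/213547 (x = 1/(487 + (-123/40 + 31/(7 + 15))) = 1/(487 + (-123*1/40 + 31/22)) = 1/(487 + (-123/40 + 31*(1/22))) = 1/(487 + (-123/40 + 31/22)) = 1/(487 - 733/440) = 1/(213547/440) = 440/213547 ≈ 0.0020604)
x - I(N(-2)) = 440/213547 - 1*(-6) = 440/213547 + 6 = 1281722/213547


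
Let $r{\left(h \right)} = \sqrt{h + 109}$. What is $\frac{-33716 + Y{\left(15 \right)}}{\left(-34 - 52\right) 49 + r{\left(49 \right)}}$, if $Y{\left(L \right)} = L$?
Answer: $\frac{71008007}{8878819} + \frac{33701 \sqrt{158}}{17757638} \approx 8.0213$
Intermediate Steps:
$r{\left(h \right)} = \sqrt{109 + h}$
$\frac{-33716 + Y{\left(15 \right)}}{\left(-34 - 52\right) 49 + r{\left(49 \right)}} = \frac{-33716 + 15}{\left(-34 - 52\right) 49 + \sqrt{109 + 49}} = - \frac{33701}{\left(-86\right) 49 + \sqrt{158}} = - \frac{33701}{-4214 + \sqrt{158}}$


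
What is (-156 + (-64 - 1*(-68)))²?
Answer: 23104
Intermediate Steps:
(-156 + (-64 - 1*(-68)))² = (-156 + (-64 + 68))² = (-156 + 4)² = (-152)² = 23104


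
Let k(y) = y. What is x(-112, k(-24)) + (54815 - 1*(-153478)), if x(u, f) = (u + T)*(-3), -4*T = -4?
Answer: 208626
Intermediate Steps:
T = 1 (T = -¼*(-4) = 1)
x(u, f) = -3 - 3*u (x(u, f) = (u + 1)*(-3) = (1 + u)*(-3) = -3 - 3*u)
x(-112, k(-24)) + (54815 - 1*(-153478)) = (-3 - 3*(-112)) + (54815 - 1*(-153478)) = (-3 + 336) + (54815 + 153478) = 333 + 208293 = 208626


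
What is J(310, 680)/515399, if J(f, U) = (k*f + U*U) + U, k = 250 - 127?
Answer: 501210/515399 ≈ 0.97247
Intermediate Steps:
k = 123
J(f, U) = U + U**2 + 123*f (J(f, U) = (123*f + U*U) + U = (123*f + U**2) + U = (U**2 + 123*f) + U = U + U**2 + 123*f)
J(310, 680)/515399 = (680 + 680**2 + 123*310)/515399 = (680 + 462400 + 38130)*(1/515399) = 501210*(1/515399) = 501210/515399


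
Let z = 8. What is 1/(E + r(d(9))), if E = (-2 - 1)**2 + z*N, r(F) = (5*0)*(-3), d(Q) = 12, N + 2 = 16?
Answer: 1/121 ≈ 0.0082645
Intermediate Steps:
N = 14 (N = -2 + 16 = 14)
r(F) = 0 (r(F) = 0*(-3) = 0)
E = 121 (E = (-2 - 1)**2 + 8*14 = (-3)**2 + 112 = 9 + 112 = 121)
1/(E + r(d(9))) = 1/(121 + 0) = 1/121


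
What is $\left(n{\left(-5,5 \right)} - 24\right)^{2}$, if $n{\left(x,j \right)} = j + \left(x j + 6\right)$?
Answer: $1444$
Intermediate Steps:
$n{\left(x,j \right)} = 6 + j + j x$ ($n{\left(x,j \right)} = j + \left(j x + 6\right) = j + \left(6 + j x\right) = 6 + j + j x$)
$\left(n{\left(-5,5 \right)} - 24\right)^{2} = \left(\left(6 + 5 + 5 \left(-5\right)\right) - 24\right)^{2} = \left(\left(6 + 5 - 25\right) - 24\right)^{2} = \left(-14 - 24\right)^{2} = \left(-38\right)^{2} = 1444$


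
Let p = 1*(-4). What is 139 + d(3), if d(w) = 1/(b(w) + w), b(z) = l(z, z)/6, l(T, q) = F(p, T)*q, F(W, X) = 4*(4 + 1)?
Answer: 1808/13 ≈ 139.08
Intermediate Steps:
p = -4
F(W, X) = 20 (F(W, X) = 4*5 = 20)
l(T, q) = 20*q
b(z) = 10*z/3 (b(z) = (20*z)/6 = (20*z)*(⅙) = 10*z/3)
d(w) = 3/(13*w) (d(w) = 1/(10*w/3 + w) = 1/(13*w/3) = 3/(13*w))
139 + d(3) = 139 + (3/13)/3 = 139 + (3/13)*(⅓) = 139 + 1/13 = 1808/13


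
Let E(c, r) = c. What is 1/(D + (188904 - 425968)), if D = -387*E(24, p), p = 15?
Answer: -1/246352 ≈ -4.0592e-6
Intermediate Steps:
D = -9288 (D = -387*24 = -9288)
1/(D + (188904 - 425968)) = 1/(-9288 + (188904 - 425968)) = 1/(-9288 - 237064) = 1/(-246352) = -1/246352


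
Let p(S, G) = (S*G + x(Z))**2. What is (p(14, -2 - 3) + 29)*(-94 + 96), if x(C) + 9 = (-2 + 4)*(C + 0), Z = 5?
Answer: 9580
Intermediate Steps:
x(C) = -9 + 2*C (x(C) = -9 + (-2 + 4)*(C + 0) = -9 + 2*C)
p(S, G) = (1 + G*S)**2 (p(S, G) = (S*G + (-9 + 2*5))**2 = (G*S + (-9 + 10))**2 = (G*S + 1)**2 = (1 + G*S)**2)
(p(14, -2 - 3) + 29)*(-94 + 96) = ((1 + (-2 - 3)*14)**2 + 29)*(-94 + 96) = ((1 - 5*14)**2 + 29)*2 = ((1 - 70)**2 + 29)*2 = ((-69)**2 + 29)*2 = (4761 + 29)*2 = 4790*2 = 9580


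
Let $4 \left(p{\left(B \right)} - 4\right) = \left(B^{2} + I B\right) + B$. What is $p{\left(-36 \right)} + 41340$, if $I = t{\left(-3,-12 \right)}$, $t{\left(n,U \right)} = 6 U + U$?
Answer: $42415$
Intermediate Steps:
$t{\left(n,U \right)} = 7 U$
$I = -84$ ($I = 7 \left(-12\right) = -84$)
$p{\left(B \right)} = 4 - \frac{83 B}{4} + \frac{B^{2}}{4}$ ($p{\left(B \right)} = 4 + \frac{\left(B^{2} - 84 B\right) + B}{4} = 4 + \frac{B^{2} - 83 B}{4} = 4 + \left(- \frac{83 B}{4} + \frac{B^{2}}{4}\right) = 4 - \frac{83 B}{4} + \frac{B^{2}}{4}$)
$p{\left(-36 \right)} + 41340 = \left(4 - -747 + \frac{\left(-36\right)^{2}}{4}\right) + 41340 = \left(4 + 747 + \frac{1}{4} \cdot 1296\right) + 41340 = \left(4 + 747 + 324\right) + 41340 = 1075 + 41340 = 42415$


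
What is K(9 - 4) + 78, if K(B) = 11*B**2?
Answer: 353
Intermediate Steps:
K(9 - 4) + 78 = 11*(9 - 4)**2 + 78 = 11*5**2 + 78 = 11*25 + 78 = 275 + 78 = 353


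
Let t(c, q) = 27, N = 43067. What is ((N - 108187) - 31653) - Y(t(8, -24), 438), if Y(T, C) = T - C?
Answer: -96362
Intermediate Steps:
((N - 108187) - 31653) - Y(t(8, -24), 438) = ((43067 - 108187) - 31653) - (27 - 1*438) = (-65120 - 31653) - (27 - 438) = -96773 - 1*(-411) = -96773 + 411 = -96362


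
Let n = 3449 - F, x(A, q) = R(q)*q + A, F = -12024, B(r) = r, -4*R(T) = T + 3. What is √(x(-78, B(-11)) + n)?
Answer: √15373 ≈ 123.99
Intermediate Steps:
R(T) = -¾ - T/4 (R(T) = -(T + 3)/4 = -(3 + T)/4 = -¾ - T/4)
x(A, q) = A + q*(-¾ - q/4) (x(A, q) = (-¾ - q/4)*q + A = q*(-¾ - q/4) + A = A + q*(-¾ - q/4))
n = 15473 (n = 3449 - 1*(-12024) = 3449 + 12024 = 15473)
√(x(-78, B(-11)) + n) = √((-78 - ¼*(-11)*(3 - 11)) + 15473) = √((-78 - ¼*(-11)*(-8)) + 15473) = √((-78 - 22) + 15473) = √(-100 + 15473) = √15373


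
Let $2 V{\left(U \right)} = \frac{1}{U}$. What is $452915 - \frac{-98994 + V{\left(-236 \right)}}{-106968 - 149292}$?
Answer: $\frac{54782160283631}{120954720} \approx 4.5291 \cdot 10^{5}$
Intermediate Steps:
$V{\left(U \right)} = \frac{1}{2 U}$
$452915 - \frac{-98994 + V{\left(-236 \right)}}{-106968 - 149292} = 452915 - \frac{-98994 + \frac{1}{2 \left(-236\right)}}{-106968 - 149292} = 452915 - \frac{-98994 + \frac{1}{2} \left(- \frac{1}{236}\right)}{-256260} = 452915 - \left(-98994 - \frac{1}{472}\right) \left(- \frac{1}{256260}\right) = 452915 - \left(- \frac{46725169}{472}\right) \left(- \frac{1}{256260}\right) = 452915 - \frac{46725169}{120954720} = \frac{54782160283631}{120954720}$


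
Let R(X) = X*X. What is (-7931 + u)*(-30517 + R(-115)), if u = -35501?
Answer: 751026144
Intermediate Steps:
R(X) = X²
(-7931 + u)*(-30517 + R(-115)) = (-7931 - 35501)*(-30517 + (-115)²) = -43432*(-30517 + 13225) = -43432*(-17292) = 751026144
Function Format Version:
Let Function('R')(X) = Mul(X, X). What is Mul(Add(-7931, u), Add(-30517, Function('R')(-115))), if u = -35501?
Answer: 751026144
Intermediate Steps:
Function('R')(X) = Pow(X, 2)
Mul(Add(-7931, u), Add(-30517, Function('R')(-115))) = Mul(Add(-7931, -35501), Add(-30517, Pow(-115, 2))) = Mul(-43432, Add(-30517, 13225)) = Mul(-43432, -17292) = 751026144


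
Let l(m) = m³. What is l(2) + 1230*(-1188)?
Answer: -1461232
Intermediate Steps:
l(2) + 1230*(-1188) = 2³ + 1230*(-1188) = 8 - 1461240 = -1461232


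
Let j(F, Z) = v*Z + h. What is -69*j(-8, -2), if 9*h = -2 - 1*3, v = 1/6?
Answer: 184/3 ≈ 61.333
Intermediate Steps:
v = 1/6 ≈ 0.16667
h = -5/9 (h = (-2 - 1*3)/9 = (-2 - 3)/9 = (1/9)*(-5) = -5/9 ≈ -0.55556)
j(F, Z) = -5/9 + Z/6 (j(F, Z) = Z/6 - 5/9 = -5/9 + Z/6)
-69*j(-8, -2) = -69*(-5/9 + (1/6)*(-2)) = -69*(-5/9 - 1/3) = -69*(-8/9) = 184/3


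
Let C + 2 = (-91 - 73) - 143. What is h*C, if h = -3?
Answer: 927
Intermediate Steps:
C = -309 (C = -2 + ((-91 - 73) - 143) = -2 + (-164 - 143) = -2 - 307 = -309)
h*C = -3*(-309) = 927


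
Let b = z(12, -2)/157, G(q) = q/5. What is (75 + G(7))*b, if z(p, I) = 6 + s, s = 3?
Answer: 3438/785 ≈ 4.3796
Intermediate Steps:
z(p, I) = 9 (z(p, I) = 6 + 3 = 9)
G(q) = q/5 (G(q) = q*(⅕) = q/5)
b = 9/157 ≈ 0.057325
(75 + G(7))*b = (75 + (⅕)*7)*(9/157) = (75 + 7/5)*(9/157) = (382/5)*(9/157) = 3438/785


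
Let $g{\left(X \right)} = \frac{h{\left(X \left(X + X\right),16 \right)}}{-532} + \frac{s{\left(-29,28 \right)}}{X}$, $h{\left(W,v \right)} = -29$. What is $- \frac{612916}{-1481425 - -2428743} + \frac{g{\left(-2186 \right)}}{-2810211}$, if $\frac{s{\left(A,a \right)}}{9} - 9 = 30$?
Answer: $- \frac{500773871904496817}{773992081224924324} \approx -0.647$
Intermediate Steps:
$s{\left(A,a \right)} = 351$ ($s{\left(A,a \right)} = 81 + 9 \cdot 30 = 81 + 270 = 351$)
$g{\left(X \right)} = \frac{29}{532} + \frac{351}{X}$ ($g{\left(X \right)} = - \frac{29}{-532} + \frac{351}{X} = \left(-29\right) \left(- \frac{1}{532}\right) + \frac{351}{X} = \frac{29}{532} + \frac{351}{X}$)
$- \frac{612916}{-1481425 - -2428743} + \frac{g{\left(-2186 \right)}}{-2810211} = - \frac{612916}{-1481425 - -2428743} + \frac{\frac{29}{532} + \frac{351}{-2186}}{-2810211} = - \frac{612916}{-1481425 + 2428743} + \left(\frac{29}{532} + 351 \left(- \frac{1}{2186}\right)\right) \left(- \frac{1}{2810211}\right) = - \frac{612916}{947318} + \left(\frac{29}{532} - \frac{351}{2186}\right) \left(- \frac{1}{2810211}\right) = \left(-612916\right) \frac{1}{947318} - - \frac{61669}{1634070251436} = - \frac{306458}{473659} + \frac{61669}{1634070251436} = - \frac{500773871904496817}{773992081224924324}$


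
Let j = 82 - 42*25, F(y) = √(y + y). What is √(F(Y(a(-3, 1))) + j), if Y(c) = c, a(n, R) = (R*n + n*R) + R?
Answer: √(-968 + I*√10) ≈ 0.05082 + 31.113*I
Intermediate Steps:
a(n, R) = R + 2*R*n (a(n, R) = (R*n + R*n) + R = 2*R*n + R = R + 2*R*n)
F(y) = √2*√y (F(y) = √(2*y) = √2*√y)
j = -968 (j = 82 - 1050 = -968)
√(F(Y(a(-3, 1))) + j) = √(√2*√(1*(1 + 2*(-3))) - 968) = √(√2*√(1*(1 - 6)) - 968) = √(√2*√(1*(-5)) - 968) = √(√2*√(-5) - 968) = √(√2*(I*√5) - 968) = √(I*√10 - 968) = √(-968 + I*√10)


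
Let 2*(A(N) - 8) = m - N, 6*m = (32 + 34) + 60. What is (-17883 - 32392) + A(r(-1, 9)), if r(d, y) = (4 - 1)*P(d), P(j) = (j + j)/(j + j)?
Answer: -50258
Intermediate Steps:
P(j) = 1 (P(j) = (2*j)/((2*j)) = (2*j)*(1/(2*j)) = 1)
m = 21 (m = ((32 + 34) + 60)/6 = (66 + 60)/6 = (⅙)*126 = 21)
r(d, y) = 3 (r(d, y) = (4 - 1)*1 = 3*1 = 3)
A(N) = 37/2 - N/2 (A(N) = 8 + (21 - N)/2 = 8 + (21/2 - N/2) = 37/2 - N/2)
(-17883 - 32392) + A(r(-1, 9)) = (-17883 - 32392) + (37/2 - ½*3) = -50275 + (37/2 - 3/2) = -50275 + 17 = -50258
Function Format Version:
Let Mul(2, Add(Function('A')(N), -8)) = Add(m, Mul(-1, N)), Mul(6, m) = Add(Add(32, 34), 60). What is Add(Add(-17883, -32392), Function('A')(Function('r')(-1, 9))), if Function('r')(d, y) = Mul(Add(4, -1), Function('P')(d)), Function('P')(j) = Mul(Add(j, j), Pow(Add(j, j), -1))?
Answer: -50258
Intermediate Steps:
Function('P')(j) = 1 (Function('P')(j) = Mul(Mul(2, j), Pow(Mul(2, j), -1)) = Mul(Mul(2, j), Mul(Rational(1, 2), Pow(j, -1))) = 1)
m = 21 (m = Mul(Rational(1, 6), Add(Add(32, 34), 60)) = Mul(Rational(1, 6), Add(66, 60)) = Mul(Rational(1, 6), 126) = 21)
Function('r')(d, y) = 3 (Function('r')(d, y) = Mul(Add(4, -1), 1) = Mul(3, 1) = 3)
Function('A')(N) = Add(Rational(37, 2), Mul(Rational(-1, 2), N)) (Function('A')(N) = Add(8, Mul(Rational(1, 2), Add(21, Mul(-1, N)))) = Add(8, Add(Rational(21, 2), Mul(Rational(-1, 2), N))) = Add(Rational(37, 2), Mul(Rational(-1, 2), N)))
Add(Add(-17883, -32392), Function('A')(Function('r')(-1, 9))) = Add(Add(-17883, -32392), Add(Rational(37, 2), Mul(Rational(-1, 2), 3))) = Add(-50275, Add(Rational(37, 2), Rational(-3, 2))) = Add(-50275, 17) = -50258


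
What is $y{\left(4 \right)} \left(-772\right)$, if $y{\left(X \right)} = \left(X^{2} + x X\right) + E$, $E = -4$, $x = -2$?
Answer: $-3088$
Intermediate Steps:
$y{\left(X \right)} = -4 + X^{2} - 2 X$ ($y{\left(X \right)} = \left(X^{2} - 2 X\right) - 4 = -4 + X^{2} - 2 X$)
$y{\left(4 \right)} \left(-772\right) = \left(-4 + 4^{2} - 8\right) \left(-772\right) = \left(-4 + 16 - 8\right) \left(-772\right) = 4 \left(-772\right) = -3088$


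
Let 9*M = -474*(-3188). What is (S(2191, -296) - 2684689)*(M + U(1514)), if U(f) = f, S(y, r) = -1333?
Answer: -1365159937412/3 ≈ -4.5505e+11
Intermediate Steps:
M = 503704/3 (M = (-474*(-3188))/9 = (1/9)*1511112 = 503704/3 ≈ 1.6790e+5)
(S(2191, -296) - 2684689)*(M + U(1514)) = (-1333 - 2684689)*(503704/3 + 1514) = -2686022*508246/3 = -1365159937412/3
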